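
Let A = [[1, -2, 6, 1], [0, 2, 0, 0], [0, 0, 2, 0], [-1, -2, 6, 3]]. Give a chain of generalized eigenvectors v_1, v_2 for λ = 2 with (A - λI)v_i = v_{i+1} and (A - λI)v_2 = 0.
v_1 = [[0, -6, -2, 1]]^T, v_2 = [[1, 0, 0, 1]]^T

We seek v_1 ∈ ker((A - 2I)^2) \ ker(A - 2I), then set v_{i+1} = (A - 2I) v_i.

One such chain is v_1 = [[0, -6, -2, 1]]^T, v_2 = [[1, 0, 0, 1]]^T. Check: (A - 2I) v_2 = [[0, 0, 0, 0]]^T = 0.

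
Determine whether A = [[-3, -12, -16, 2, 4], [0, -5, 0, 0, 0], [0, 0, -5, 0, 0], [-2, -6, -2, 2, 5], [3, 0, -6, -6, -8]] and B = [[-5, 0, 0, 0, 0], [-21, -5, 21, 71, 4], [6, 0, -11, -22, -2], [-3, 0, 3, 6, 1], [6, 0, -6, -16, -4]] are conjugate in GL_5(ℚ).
Yes.

Two matrices over a field are similar if and only if they have the same invariant factors.

Both A and B have characteristic polynomial (x + 2)^2(x + 5)^3 and minimal polynomial (x + 2)^2(x + 5). Computing further, both have invariant factors x + 5, x + 5, (x + 2)^2(x + 5). Hence A and B are similar.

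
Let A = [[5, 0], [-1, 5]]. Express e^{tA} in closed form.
A has Jordan form J = [[5, 1], [0, 5]] with A = PJP^{-1}, so e^{tA} = P e^{tJ} P^{-1}.

For a Jordan block J_k(λ), e^{tJ_k(λ)} = e^{λt} · (I + tN + t^2 N^2/2! + ... + t^{k-1} N^{k-1}/(k-1)!) where N is the nilpotent superdiagonal part.

Assembling the blocks and conjugating back gives the entries of e^{tA} as shown above.

e^{tA} = [[e^{5*t}, 0], [-t*e^{5*t}, e^{5*t}]]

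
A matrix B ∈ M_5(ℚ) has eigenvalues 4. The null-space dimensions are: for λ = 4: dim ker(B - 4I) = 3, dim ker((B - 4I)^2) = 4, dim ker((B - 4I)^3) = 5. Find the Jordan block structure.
λ = 4: successive nullity increments [3, 1, 1] count blocks of size ≥ k; block sizes are [3, 1, 1].

Jordan blocks: (4, 3), (4, 1), (4, 1)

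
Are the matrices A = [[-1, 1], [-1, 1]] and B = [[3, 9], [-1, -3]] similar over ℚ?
Yes.

Two matrices over a field are similar if and only if they have the same invariant factors.

Both A and B have characteristic polynomial x^2 and minimal polynomial x^2. Computing further, both have invariant factors x^2. Hence A and B are similar.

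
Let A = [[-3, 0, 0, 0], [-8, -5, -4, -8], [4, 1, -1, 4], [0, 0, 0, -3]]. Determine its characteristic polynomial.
xI - A = [[x + 3, 0, 0, 0], [8, x + 5, 4, 8], [-4, -1, x + 1, -4], [0, 0, 0, x + 3]].

Expanding det(xI - A) along the first row:
det(xI - A) = + (x + 3)·det([[x + 5, 4, 8], [-1, x + 1, -4], [0, 0, x + 3]]) - (0)·det([[8, 4, 8], [-4, x + 1, -4], [0, 0, x + 3]]) + (0)·det([[8, x + 5, 8], [-4, -1, -4], [0, 0, x + 3]]) - (0)·det([[8, x + 5, 4], [-4, -1, x + 1], [0, 0, 0]]).

Evaluating gives χ_A(x) = x^4 + 12x^3 + 54x^2 + 108x + 81 = (x + 3)^4.

χ_A(x) = (x + 3)^4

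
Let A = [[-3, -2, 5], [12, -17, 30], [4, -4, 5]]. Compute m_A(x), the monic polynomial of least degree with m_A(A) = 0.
The characteristic polynomial factors as (x + 5)^3. The minimal polynomial is ∏(x - λ)^{k_λ} where k_λ is the size of the largest Jordan block at λ.

For λ = -5: rank(A + 5I) = 1, and the largest Jordan block has size 2 (the smallest k with rank((A + 5I)^k) = rank((A + 5I)^(k+1))).

So m_A(x) = (x + 5)^2.

m_A(x) = (x + 5)^2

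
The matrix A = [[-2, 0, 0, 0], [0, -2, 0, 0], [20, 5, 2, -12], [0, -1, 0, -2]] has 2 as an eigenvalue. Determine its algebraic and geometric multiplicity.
The characteristic polynomial is (x - 2)(x + 2)^3, so the factor x - 2 appears with exponent 1: the algebraic multiplicity is 1.

rank(A - 2I) = 3, so the eigenspace has dimension 4 - 3 = 1: the geometric multiplicity is 1.

algebraic multiplicity 1, geometric multiplicity 1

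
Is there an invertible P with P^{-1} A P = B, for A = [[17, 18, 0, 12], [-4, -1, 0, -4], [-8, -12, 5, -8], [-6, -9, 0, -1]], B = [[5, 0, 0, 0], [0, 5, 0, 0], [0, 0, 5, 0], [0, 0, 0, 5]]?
No.

Both have characteristic polynomial (x - 5)^4, but the minimal polynomial of A is (x - 5)^2 while the minimal polynomial of B is x - 5. The minimal polynomial is a similarity invariant, so A and B are not similar.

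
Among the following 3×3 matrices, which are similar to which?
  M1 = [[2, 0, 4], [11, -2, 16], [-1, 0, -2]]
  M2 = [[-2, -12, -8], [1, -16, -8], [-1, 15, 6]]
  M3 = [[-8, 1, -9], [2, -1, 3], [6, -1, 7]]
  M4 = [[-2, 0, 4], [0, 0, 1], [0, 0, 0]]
Characteristic polynomials: χ_{M1} = x^2(x + 2), χ_{M2} = (x + 4)^3, χ_{M3} = x^2(x + 2), χ_{M4} = x^2(x + 2).

{M1, M3, M4}: invariant factors x^2(x + 2).

{M2}: invariant factors (x + 4)^3.

Matrices are similar if and only if their invariant-factor lists agree; the partition into similarity classes is {M1, M3, M4}, {M2}.

2 classes: {M1, M3, M4}, {M2}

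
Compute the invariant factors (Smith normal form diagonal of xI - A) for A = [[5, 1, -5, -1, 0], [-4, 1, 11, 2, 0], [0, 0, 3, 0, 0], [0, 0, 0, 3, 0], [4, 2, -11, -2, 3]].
The Jordan structure of A has elementary divisors (x - 3)^3, (x - 3), (x - 3). Arranging the block sizes at each eigenvalue in decreasing order and taking row products gives the invariant factors.

Invariant factors (smallest first, each dividing the next): x - 3, x - 3, (x - 3)^3.

Check: the last factor (x - 3)^3 is the minimal polynomial, and the product (x - 3)^5 is the characteristic polynomial.

x - 3, x - 3, (x - 3)^3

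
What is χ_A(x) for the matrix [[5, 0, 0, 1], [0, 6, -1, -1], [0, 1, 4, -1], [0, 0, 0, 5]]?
xI - A = [[x - 5, 0, 0, -1], [0, x - 6, 1, 1], [0, -1, x - 4, 1], [0, 0, 0, x - 5]].

Expanding det(xI - A) along the first row:
det(xI - A) = + (x - 5)·det([[x - 6, 1, 1], [-1, x - 4, 1], [0, 0, x - 5]]) - (0)·det([[0, 1, 1], [0, x - 4, 1], [0, 0, x - 5]]) + (0)·det([[0, x - 6, 1], [0, -1, 1], [0, 0, x - 5]]) - (-1)·det([[0, x - 6, 1], [0, -1, x - 4], [0, 0, 0]]).

Evaluating gives χ_A(x) = x^4 - 20x^3 + 150x^2 - 500x + 625 = (x - 5)^4.

χ_A(x) = (x - 5)^4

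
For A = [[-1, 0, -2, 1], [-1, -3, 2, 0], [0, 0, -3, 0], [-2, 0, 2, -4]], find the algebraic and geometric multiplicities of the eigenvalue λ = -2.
The characteristic polynomial is (x + 2)(x + 3)^3, so the factor x + 2 appears with exponent 1: the algebraic multiplicity is 1.

rank(A + 2I) = 3, so the eigenspace has dimension 4 - 3 = 1: the geometric multiplicity is 1.

algebraic multiplicity 1, geometric multiplicity 1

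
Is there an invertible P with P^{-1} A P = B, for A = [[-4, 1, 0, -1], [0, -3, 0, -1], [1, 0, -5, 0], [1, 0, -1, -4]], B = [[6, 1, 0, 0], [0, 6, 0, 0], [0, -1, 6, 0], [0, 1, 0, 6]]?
trace(A) = -16 but trace(B) = 24. The trace is a similarity invariant, so A and B are not similar.

No.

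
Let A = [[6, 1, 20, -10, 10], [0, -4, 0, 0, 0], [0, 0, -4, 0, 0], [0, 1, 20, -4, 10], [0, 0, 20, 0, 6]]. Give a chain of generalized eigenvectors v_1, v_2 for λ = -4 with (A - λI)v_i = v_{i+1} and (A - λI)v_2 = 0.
We seek v_1 ∈ ker((A + 4I)^2) \ ker(A + 4I), then set v_{i+1} = (A + 4I) v_i.

One such chain is v_1 = [[0, 1, 0, 0, 0]]^T, v_2 = [[1, 0, 0, 1, 0]]^T. Check: (A + 4I) v_2 = [[0, 0, 0, 0, 0]]^T = 0.

v_1 = [[0, 1, 0, 0, 0]]^T, v_2 = [[1, 0, 0, 1, 0]]^T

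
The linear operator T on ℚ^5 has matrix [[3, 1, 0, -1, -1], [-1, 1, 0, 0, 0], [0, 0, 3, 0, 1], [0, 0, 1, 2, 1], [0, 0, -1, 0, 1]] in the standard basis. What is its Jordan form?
The characteristic polynomial is det(xI - A) = (x - 2)^5, so the eigenvalues are 2 (algebraic multiplicity 5).

For λ = 2: rank(A - 2I) = 3, rank((A - 2I)^2) = 1, rank((A - 2I)^3) = 0. The eigenspace has dimension 5 - 3 = 2, so there are 2 Jordan blocks; the rank sequence gives block sizes [3, 2].

Assembling the blocks gives the Jordan form J above.

J = [[2, 1, 0, 0, 0], [0, 2, 1, 0, 0], [0, 0, 2, 0, 0], [0, 0, 0, 2, 1], [0, 0, 0, 0, 2]]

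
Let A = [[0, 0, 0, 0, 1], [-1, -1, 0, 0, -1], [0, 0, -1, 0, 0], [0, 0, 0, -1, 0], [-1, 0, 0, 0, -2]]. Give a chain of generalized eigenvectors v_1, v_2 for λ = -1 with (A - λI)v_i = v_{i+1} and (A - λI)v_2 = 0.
We seek v_1 ∈ ker((A + I)^2) \ ker(A + I), then set v_{i+1} = (A + I) v_i.

One such chain is v_1 = [[0, 0, 0, 0, 1]]^T, v_2 = [[1, -1, 0, 0, -1]]^T. Check: (A + I) v_2 = [[0, 0, 0, 0, 0]]^T = 0.

v_1 = [[0, 0, 0, 0, 1]]^T, v_2 = [[1, -1, 0, 0, -1]]^T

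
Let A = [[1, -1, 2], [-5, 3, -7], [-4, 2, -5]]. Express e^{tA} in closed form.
A has Jordan form J = [[-1, 0, 0], [0, 0, 1], [0, 0, 0]] with A = PJP^{-1}, so e^{tA} = P e^{tJ} P^{-1}.

For a Jordan block J_k(λ), e^{tJ_k(λ)} = e^{λt} · (I + tN + t^2 N^2/2! + ... + t^{k-1} N^{k-1}/(k-1)!) where N is the nilpotent superdiagonal part.

Assembling the blocks and conjugating back gives the entries of e^{tA} as shown above.

e^{tA} = [[-t + 3 - 2*e^{-t}, -t, t + 1 - e^{-t}], [3*t - 8 + 8*e^{-t}, 3*t + 1, -3*t - 4 + 4*e^{-t}], [2*t - 6 + 6*e^{-t}, 2*t, -2*t - 2 + 3*e^{-t}]]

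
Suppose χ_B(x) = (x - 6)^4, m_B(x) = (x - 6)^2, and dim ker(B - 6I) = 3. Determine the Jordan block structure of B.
λ = 6: algebraic multiplicity 4 (exponent in χ_B), largest block size 2 (exponent in m_B), 3 blocks (geometric multiplicity). These force block sizes [2, 1, 1].

Jordan blocks: (6, 2), (6, 1), (6, 1)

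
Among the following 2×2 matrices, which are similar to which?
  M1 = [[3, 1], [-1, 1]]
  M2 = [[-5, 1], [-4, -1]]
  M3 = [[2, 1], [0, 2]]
Characteristic polynomials: χ_{M1} = (x - 2)^2, χ_{M2} = (x + 3)^2, χ_{M3} = (x - 2)^2.

{M1, M3}: invariant factors (x - 2)^2.

{M2}: invariant factors (x + 3)^2.

Matrices are similar if and only if their invariant-factor lists agree; the partition into similarity classes is {M1, M3}, {M2}.

2 classes: {M1, M3}, {M2}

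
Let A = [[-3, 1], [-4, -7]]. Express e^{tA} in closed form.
A has Jordan form J = [[-5, 1], [0, -5]] with A = PJP^{-1}, so e^{tA} = P e^{tJ} P^{-1}.

For a Jordan block J_k(λ), e^{tJ_k(λ)} = e^{λt} · (I + tN + t^2 N^2/2! + ... + t^{k-1} N^{k-1}/(k-1)!) where N is the nilpotent superdiagonal part.

Assembling the blocks and conjugating back gives the entries of e^{tA} as shown above.

e^{tA} = [[(2*t + 1)*e^{-5*t}, t*e^{-5*t}], [-4*t*e^{-5*t}, (1 - 2*t)*e^{-5*t}]]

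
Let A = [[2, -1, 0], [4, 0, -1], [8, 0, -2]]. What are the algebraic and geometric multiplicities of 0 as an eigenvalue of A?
The characteristic polynomial is x^3, so the factor x appears with exponent 3: the algebraic multiplicity is 3.

rank(A) = 2, so the eigenspace has dimension 3 - 2 = 1: the geometric multiplicity is 1.

Since 1 < 3, A is not diagonalizable.

algebraic multiplicity 3, geometric multiplicity 1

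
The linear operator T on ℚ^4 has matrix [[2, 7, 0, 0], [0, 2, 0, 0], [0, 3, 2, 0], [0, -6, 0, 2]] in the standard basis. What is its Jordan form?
The characteristic polynomial is det(xI - A) = (x - 2)^4, so the eigenvalues are 2 (algebraic multiplicity 4).

For λ = 2: rank(A - 2I) = 1, rank((A - 2I)^2) = 0. The eigenspace has dimension 4 - 1 = 3, so there are 3 Jordan blocks; the rank sequence gives block sizes [2, 1, 1].

Assembling the blocks gives the Jordan form J above.

J = [[2, 1, 0, 0], [0, 2, 0, 0], [0, 0, 2, 0], [0, 0, 0, 2]]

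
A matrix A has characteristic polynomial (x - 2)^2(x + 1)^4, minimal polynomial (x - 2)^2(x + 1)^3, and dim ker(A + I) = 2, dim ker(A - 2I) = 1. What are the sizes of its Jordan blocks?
λ = -1: algebraic multiplicity 4 (exponent in χ_A), largest block size 3 (exponent in m_A), 2 blocks (geometric multiplicity). These force block sizes [3, 1].
λ = 2: algebraic multiplicity 2 (exponent in χ_A), largest block size 2 (exponent in m_A), 1 block (geometric multiplicity). This forces block sizes [2].

Jordan blocks: (-1, 3), (-1, 1), (2, 2)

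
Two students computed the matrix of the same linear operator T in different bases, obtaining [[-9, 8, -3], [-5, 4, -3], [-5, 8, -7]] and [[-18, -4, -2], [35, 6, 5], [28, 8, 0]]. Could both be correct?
Two matrices over a field are similar if and only if they have the same invariant factors.

Both A and B have characteristic polynomial (x + 4)^3 and minimal polynomial (x + 4)^2. Computing further, both have invariant factors x + 4, (x + 4)^2. Hence A and B are similar.

Yes.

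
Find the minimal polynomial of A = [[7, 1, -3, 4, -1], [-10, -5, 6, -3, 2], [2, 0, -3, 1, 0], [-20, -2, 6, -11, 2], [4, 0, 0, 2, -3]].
m_A(x) = (x + 3)^2

The characteristic polynomial factors as (x + 3)^5. The minimal polynomial is ∏(x - λ)^{k_λ} where k_λ is the size of the largest Jordan block at λ.

For λ = -3: rank(A + 3I) = 2, and the largest Jordan block has size 2 (the smallest k with rank((A + 3I)^k) = rank((A + 3I)^(k+1))).

So m_A(x) = (x + 3)^2.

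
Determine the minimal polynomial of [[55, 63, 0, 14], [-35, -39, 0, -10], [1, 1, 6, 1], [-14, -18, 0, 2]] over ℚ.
The characteristic polynomial factors as (x - 6)^4. The minimal polynomial is ∏(x - λ)^{k_λ} where k_λ is the size of the largest Jordan block at λ.

For λ = 6: rank(A - 6I) = 2, and the largest Jordan block has size 2 (the smallest k with rank((A - 6I)^k) = rank((A - 6I)^(k+1))).

So m_A(x) = (x - 6)^2.

m_A(x) = (x - 6)^2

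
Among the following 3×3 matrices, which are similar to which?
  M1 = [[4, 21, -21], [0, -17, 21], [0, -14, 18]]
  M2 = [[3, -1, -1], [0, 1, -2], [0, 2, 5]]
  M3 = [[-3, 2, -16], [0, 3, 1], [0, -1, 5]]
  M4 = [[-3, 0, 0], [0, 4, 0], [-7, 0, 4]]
3 classes: {M1, M4}, {M2}, {M3}

Characteristic polynomials: χ_{M1} = (x - 4)^2(x + 3), χ_{M2} = (x - 3)^3, χ_{M3} = (x - 4)^2(x + 3), χ_{M4} = (x - 4)^2(x + 3).

{M1, M4}: invariant factors x - 4, (x - 4)(x + 3).

{M2}: invariant factors x - 3, (x - 3)^2.

{M3}: invariant factors (x - 4)^2(x + 3).

Matrices are similar if and only if their invariant-factor lists agree; the partition into similarity classes is {M1, M4}, {M2}, {M3}.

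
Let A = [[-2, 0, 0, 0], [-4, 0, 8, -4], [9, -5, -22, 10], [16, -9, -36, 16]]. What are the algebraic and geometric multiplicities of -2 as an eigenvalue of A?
algebraic multiplicity 4, geometric multiplicity 2

The characteristic polynomial is (x + 2)^4, so the factor x + 2 appears with exponent 4: the algebraic multiplicity is 4.

rank(A + 2I) = 2, so the eigenspace has dimension 4 - 2 = 2: the geometric multiplicity is 2.

Since 2 < 4, A is not diagonalizable.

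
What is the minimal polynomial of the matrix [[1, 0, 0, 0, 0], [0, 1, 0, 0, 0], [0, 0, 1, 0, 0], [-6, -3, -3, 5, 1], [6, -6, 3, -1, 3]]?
The characteristic polynomial factors as (x - 4)^2(x - 1)^3. The minimal polynomial is ∏(x - λ)^{k_λ} where k_λ is the size of the largest Jordan block at λ.

For λ = 1: rank(A - I) = 2, and the largest Jordan block has size 1 (the smallest k with rank((A - I)^k) = rank((A - I)^(k+1))).
For λ = 4: rank(A - 4I) = 4, and the largest Jordan block has size 2 (the smallest k with rank((A - 4I)^k) = rank((A - 4I)^(k+1))).

So m_A(x) = (x - 4)^2(x - 1).

m_A(x) = (x - 4)^2(x - 1)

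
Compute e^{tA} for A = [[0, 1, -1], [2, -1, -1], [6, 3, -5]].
A has Jordan form J = [[-2, 1, 0], [0, -2, 0], [0, 0, -2]] with A = PJP^{-1}, so e^{tA} = P e^{tJ} P^{-1}.

For a Jordan block J_k(λ), e^{tJ_k(λ)} = e^{λt} · (I + tN + t^2 N^2/2! + ... + t^{k-1} N^{k-1}/(k-1)!) where N is the nilpotent superdiagonal part.

Assembling the blocks and conjugating back gives the entries of e^{tA} as shown above.

e^{tA} = [[(2*t + 1)*e^{-2*t}, t*e^{-2*t}, -t*e^{-2*t}], [2*t*e^{-2*t}, (t + 1)*e^{-2*t}, -t*e^{-2*t}], [6*t*e^{-2*t}, 3*t*e^{-2*t}, (1 - 3*t)*e^{-2*t}]]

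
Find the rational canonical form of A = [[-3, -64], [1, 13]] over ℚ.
R = [[0, -25], [1, 10]]

The invariant factors of A (the non-unit diagonal entries of the Smith normal form of xI - A over ℚ[x]) are (x - 5)^2, each dividing the next. The characteristic polynomial is their product, (x - 5)^2.

The rational canonical form is the block-diagonal matrix of companion matrices C(f_i):
R = [[0, -25], [1, 10]].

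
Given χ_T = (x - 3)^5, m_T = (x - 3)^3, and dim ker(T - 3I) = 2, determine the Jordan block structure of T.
Jordan blocks: (3, 3), (3, 2)

λ = 3: algebraic multiplicity 5 (exponent in χ_T), largest block size 3 (exponent in m_T), 2 blocks (geometric multiplicity). These force block sizes [3, 2].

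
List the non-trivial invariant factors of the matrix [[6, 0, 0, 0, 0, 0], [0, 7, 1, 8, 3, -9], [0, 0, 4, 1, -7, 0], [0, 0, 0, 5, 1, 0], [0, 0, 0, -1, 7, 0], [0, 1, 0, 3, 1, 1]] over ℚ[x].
x - 6, (x - 6)^2(x - 4)^3

The Jordan structure of A has elementary divisors (x - 4)^3, (x - 6)^2, (x - 6). Arranging the block sizes at each eigenvalue in decreasing order and taking row products gives the invariant factors.

Invariant factors (smallest first, each dividing the next): x - 6, (x - 6)^2(x - 4)^3.

Check: the last factor (x - 6)^2(x - 4)^3 is the minimal polynomial, and the product (x - 6)^3(x - 4)^3 is the characteristic polynomial.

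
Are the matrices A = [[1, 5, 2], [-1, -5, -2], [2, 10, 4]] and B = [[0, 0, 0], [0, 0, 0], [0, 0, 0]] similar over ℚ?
Both have characteristic polynomial x^3, but the minimal polynomial of A is x^2 while the minimal polynomial of B is x. The minimal polynomial is a similarity invariant, so A and B are not similar.

No.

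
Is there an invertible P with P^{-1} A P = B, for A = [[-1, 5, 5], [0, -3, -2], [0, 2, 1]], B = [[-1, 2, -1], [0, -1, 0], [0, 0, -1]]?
Two matrices over a field are similar if and only if they have the same invariant factors.

Both A and B have characteristic polynomial (x + 1)^3 and minimal polynomial (x + 1)^2. Computing further, both have invariant factors x + 1, (x + 1)^2. Hence A and B are similar.

Yes.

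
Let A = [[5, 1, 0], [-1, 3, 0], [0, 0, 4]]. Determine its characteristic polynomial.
χ_A(x) = (x - 4)^3

xI - A = [[x - 5, -1, 0], [1, x - 3, 0], [0, 0, x - 4]].

Expanding det(xI - A) along the first row:
det(xI - A) = + (x - 5)·det([[x - 3, 0], [0, x - 4]]) - (-1)·det([[1, 0], [0, x - 4]]) + (0)·det([[1, x - 3], [0, 0]]).

Evaluating gives χ_A(x) = x^3 - 12x^2 + 48x - 64 = (x - 4)^3.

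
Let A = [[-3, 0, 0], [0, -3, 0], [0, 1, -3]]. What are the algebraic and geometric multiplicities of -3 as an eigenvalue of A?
algebraic multiplicity 3, geometric multiplicity 2

The characteristic polynomial is (x + 3)^3, so the factor x + 3 appears with exponent 3: the algebraic multiplicity is 3.

rank(A + 3I) = 1, so the eigenspace has dimension 3 - 1 = 2: the geometric multiplicity is 2.

Since 2 < 3, A is not diagonalizable.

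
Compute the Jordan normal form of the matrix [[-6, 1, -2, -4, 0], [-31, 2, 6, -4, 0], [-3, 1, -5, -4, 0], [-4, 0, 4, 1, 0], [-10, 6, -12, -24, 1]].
The characteristic polynomial is det(xI - A) = (x - 1)^2(x + 3)^3, so the eigenvalues are -3 (algebraic multiplicity 3), 1 (algebraic multiplicity 2).

For λ = -3: rank(A + 3I) = 3, rank((A + 3I)^2) = 2. The eigenspace has dimension 5 - 3 = 2, so there are 2 Jordan blocks; the rank sequence gives block sizes [2, 1].

For λ = 1: rank(A - I) = 3. The eigenspace has dimension 5 - 3 = 2, so there are 2 Jordan blocks; the rank sequence gives block sizes [1, 1].

Assembling the blocks gives the Jordan form J above.

J = [[-3, 1, 0, 0, 0], [0, -3, 0, 0, 0], [0, 0, -3, 0, 0], [0, 0, 0, 1, 0], [0, 0, 0, 0, 1]]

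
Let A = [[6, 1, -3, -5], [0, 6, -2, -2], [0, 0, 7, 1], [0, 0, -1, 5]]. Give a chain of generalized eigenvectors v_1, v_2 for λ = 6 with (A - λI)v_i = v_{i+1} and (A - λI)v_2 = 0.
We seek v_1 ∈ ker((A - 6I)^2) \ ker(A - 6I), then set v_{i+1} = (A - 6I) v_i.

One such chain is v_1 = [[0, 1, 0, 0]]^T, v_2 = [[1, 0, 0, 0]]^T. Check: (A - 6I) v_2 = [[0, 0, 0, 0]]^T = 0.

v_1 = [[0, 1, 0, 0]]^T, v_2 = [[1, 0, 0, 0]]^T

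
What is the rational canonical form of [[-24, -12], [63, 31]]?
R = [[0, -12], [1, 7]]

The invariant factors of A (the non-unit diagonal entries of the Smith normal form of xI - A over ℚ[x]) are (x - 4)(x - 3), each dividing the next. The characteristic polynomial is their product, (x - 4)(x - 3).

The rational canonical form is the block-diagonal matrix of companion matrices C(f_i):
R = [[0, -12], [1, 7]].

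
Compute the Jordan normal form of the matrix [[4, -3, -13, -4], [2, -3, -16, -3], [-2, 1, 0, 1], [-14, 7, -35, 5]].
J = [[-2, 1, 0, 0], [0, -2, 0, 0], [0, 0, 5, 1], [0, 0, 0, 5]]

The characteristic polynomial is det(xI - A) = (x - 5)^2(x + 2)^2, so the eigenvalues are -2 (algebraic multiplicity 2), 5 (algebraic multiplicity 2).

For λ = -2: rank(A + 2I) = 3, rank((A + 2I)^2) = 2. The eigenspace has dimension 4 - 3 = 1, so there is 1 Jordan block; the rank sequence gives block sizes [2].

For λ = 5: rank(A - 5I) = 3, rank((A - 5I)^2) = 2. The eigenspace has dimension 4 - 3 = 1, so there is 1 Jordan block; the rank sequence gives block sizes [2].

Assembling the blocks gives the Jordan form J above.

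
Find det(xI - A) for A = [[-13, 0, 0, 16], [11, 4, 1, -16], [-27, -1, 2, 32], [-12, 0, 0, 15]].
xI - A = [[x + 13, 0, 0, -16], [-11, x - 4, -1, 16], [27, 1, x - 2, -32], [12, 0, 0, x - 15]].

Expanding det(xI - A) along the first row:
det(xI - A) = + (x + 13)·det([[x - 4, -1, 16], [1, x - 2, -32], [0, 0, x - 15]]) - (0)·det([[-11, -1, 16], [27, x - 2, -32], [12, 0, x - 15]]) + (0)·det([[-11, x - 4, 16], [27, 1, -32], [12, 0, x - 15]]) - (-16)·det([[-11, x - 4, -1], [27, 1, x - 2], [12, 0, 0]]).

Evaluating gives χ_A(x) = x^4 - 8x^3 + 18x^2 - 27 = (x - 3)^3(x + 1).

χ_A(x) = (x - 3)^3(x + 1)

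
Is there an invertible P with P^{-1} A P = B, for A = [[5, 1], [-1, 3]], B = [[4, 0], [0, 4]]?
No.

Both have characteristic polynomial (x - 4)^2, but the minimal polynomial of A is (x - 4)^2 while the minimal polynomial of B is x - 4. The minimal polynomial is a similarity invariant, so A and B are not similar.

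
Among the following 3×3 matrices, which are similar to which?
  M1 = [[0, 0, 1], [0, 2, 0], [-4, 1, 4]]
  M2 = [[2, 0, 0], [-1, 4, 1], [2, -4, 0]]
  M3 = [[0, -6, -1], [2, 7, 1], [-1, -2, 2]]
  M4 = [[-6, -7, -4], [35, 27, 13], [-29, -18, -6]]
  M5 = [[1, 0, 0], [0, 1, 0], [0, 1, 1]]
Characteristic polynomials: χ_{M1} = (x - 2)^3, χ_{M2} = (x - 2)^3, χ_{M3} = (x - 3)^3, χ_{M4} = (x - 5)^3, χ_{M5} = (x - 1)^3.

{M1}: invariant factors (x - 2)^3.

{M2}: invariant factors x - 2, (x - 2)^2.

{M3}: invariant factors (x - 3)^3.

{M4}: invariant factors (x - 5)^3.

{M5}: invariant factors x - 1, (x - 1)^2.

Matrices are similar if and only if their invariant-factor lists agree; the partition into similarity classes is {M1}, {M2}, {M3}, {M4}, {M5}.

5 classes: {M1}, {M2}, {M3}, {M4}, {M5}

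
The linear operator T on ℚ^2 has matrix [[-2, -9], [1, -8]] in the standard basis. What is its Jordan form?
J = [[-5, 1], [0, -5]]

The characteristic polynomial is det(xI - A) = (x + 5)^2, so the eigenvalues are -5 (algebraic multiplicity 2).

For λ = -5: rank(A + 5I) = 1, rank((A + 5I)^2) = 0. The eigenspace has dimension 2 - 1 = 1, so there is 1 Jordan block; the rank sequence gives block sizes [2].

Assembling the blocks gives the Jordan form J above.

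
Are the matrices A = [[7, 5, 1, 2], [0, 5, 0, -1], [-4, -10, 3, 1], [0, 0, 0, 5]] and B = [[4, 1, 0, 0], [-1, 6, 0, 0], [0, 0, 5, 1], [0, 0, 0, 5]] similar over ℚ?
Yes.

Two matrices over a field are similar if and only if they have the same invariant factors.

Both A and B have characteristic polynomial (x - 5)^4 and minimal polynomial (x - 5)^2. Computing further, both have invariant factors (x - 5)^2, (x - 5)^2. Hence A and B are similar.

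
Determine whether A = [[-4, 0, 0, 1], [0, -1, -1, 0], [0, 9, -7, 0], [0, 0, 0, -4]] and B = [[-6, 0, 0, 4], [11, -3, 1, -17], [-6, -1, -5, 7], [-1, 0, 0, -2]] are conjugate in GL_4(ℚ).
Yes.

Two matrices over a field are similar if and only if they have the same invariant factors.

Both A and B have characteristic polynomial (x + 4)^4 and minimal polynomial (x + 4)^2. Computing further, both have invariant factors (x + 4)^2, (x + 4)^2. Hence A and B are similar.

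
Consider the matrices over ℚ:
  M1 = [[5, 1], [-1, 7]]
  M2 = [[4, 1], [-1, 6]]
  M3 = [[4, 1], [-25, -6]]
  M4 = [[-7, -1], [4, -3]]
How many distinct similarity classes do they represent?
4 classes: {M1}, {M2}, {M3}, {M4}

Characteristic polynomials: χ_{M1} = (x - 6)^2, χ_{M2} = (x - 5)^2, χ_{M3} = (x + 1)^2, χ_{M4} = (x + 5)^2.

{M1}: invariant factors (x - 6)^2.

{M2}: invariant factors (x - 5)^2.

{M3}: invariant factors (x + 1)^2.

{M4}: invariant factors (x + 5)^2.

Matrices are similar if and only if their invariant-factor lists agree; the partition into similarity classes is {M1}, {M2}, {M3}, {M4}.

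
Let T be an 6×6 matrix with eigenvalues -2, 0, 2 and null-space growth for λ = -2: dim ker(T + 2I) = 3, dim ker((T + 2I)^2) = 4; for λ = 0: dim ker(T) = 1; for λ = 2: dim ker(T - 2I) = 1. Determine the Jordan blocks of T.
Jordan blocks: (-2, 2), (-2, 1), (-2, 1), (0, 1), (2, 1)

λ = -2: successive nullity increments [3, 1] count blocks of size ≥ k; block sizes are [2, 1, 1].
λ = 0: successive nullity increments [1] count blocks of size ≥ k; block sizes are [1].
λ = 2: successive nullity increments [1] count blocks of size ≥ k; block sizes are [1].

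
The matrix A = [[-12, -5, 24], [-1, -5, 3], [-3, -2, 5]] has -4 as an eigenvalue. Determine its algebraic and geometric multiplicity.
The characteristic polynomial is (x + 4)^3, so the factor x + 4 appears with exponent 3: the algebraic multiplicity is 3.

rank(A + 4I) = 2, so the eigenspace has dimension 3 - 2 = 1: the geometric multiplicity is 1.

Since 1 < 3, A is not diagonalizable.

algebraic multiplicity 3, geometric multiplicity 1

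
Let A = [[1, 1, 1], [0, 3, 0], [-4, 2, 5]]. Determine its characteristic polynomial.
xI - A = [[x - 1, -1, -1], [0, x - 3, 0], [4, -2, x - 5]].

Expanding det(xI - A) along the first row:
det(xI - A) = + (x - 1)·det([[x - 3, 0], [-2, x - 5]]) - (-1)·det([[0, 0], [4, x - 5]]) + (-1)·det([[0, x - 3], [4, -2]]).

Evaluating gives χ_A(x) = x^3 - 9x^2 + 27x - 27 = (x - 3)^3.

χ_A(x) = (x - 3)^3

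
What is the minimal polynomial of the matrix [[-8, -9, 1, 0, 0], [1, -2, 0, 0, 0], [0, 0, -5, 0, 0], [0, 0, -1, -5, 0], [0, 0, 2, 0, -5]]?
m_A(x) = (x + 5)^3

The characteristic polynomial factors as (x + 5)^5. The minimal polynomial is ∏(x - λ)^{k_λ} where k_λ is the size of the largest Jordan block at λ.

For λ = -5: rank(A + 5I) = 2, and the largest Jordan block has size 3 (the smallest k with rank((A + 5I)^k) = rank((A + 5I)^(k+1))).

So m_A(x) = (x + 5)^3.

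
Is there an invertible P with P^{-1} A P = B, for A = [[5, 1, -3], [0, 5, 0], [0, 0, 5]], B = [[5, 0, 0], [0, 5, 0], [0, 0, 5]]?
No.

Both have characteristic polynomial (x - 5)^3, but the minimal polynomial of A is (x - 5)^2 while the minimal polynomial of B is x - 5. The minimal polynomial is a similarity invariant, so A and B are not similar.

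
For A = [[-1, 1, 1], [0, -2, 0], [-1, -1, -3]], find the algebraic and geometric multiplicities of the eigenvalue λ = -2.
algebraic multiplicity 3, geometric multiplicity 2

The characteristic polynomial is (x + 2)^3, so the factor x + 2 appears with exponent 3: the algebraic multiplicity is 3.

rank(A + 2I) = 1, so the eigenspace has dimension 3 - 1 = 2: the geometric multiplicity is 2.

Since 2 < 3, A is not diagonalizable.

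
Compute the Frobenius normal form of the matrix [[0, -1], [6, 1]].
R = [[0, -6], [1, 1]]

The invariant factors of A (the non-unit diagonal entries of the Smith normal form of xI - A over ℚ[x]) are x^2 - x + 6, each dividing the next. The characteristic polynomial is their product, x^2 - x + 6.

The rational canonical form is the block-diagonal matrix of companion matrices C(f_i):
R = [[0, -6], [1, 1]].

Note the characteristic polynomial does not split into linear factors over ℚ, so A has no Jordan form over ℚ; the rational canonical form exists over any field.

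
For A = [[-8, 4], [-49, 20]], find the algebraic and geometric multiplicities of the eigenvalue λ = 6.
The characteristic polynomial is (x - 6)^2, so the factor x - 6 appears with exponent 2: the algebraic multiplicity is 2.

rank(A - 6I) = 1, so the eigenspace has dimension 2 - 1 = 1: the geometric multiplicity is 1.

Since 1 < 2, A is not diagonalizable.

algebraic multiplicity 2, geometric multiplicity 1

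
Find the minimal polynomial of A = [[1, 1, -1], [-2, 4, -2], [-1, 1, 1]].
m_A(x) = (x - 2)^2

The characteristic polynomial factors as (x - 2)^3. The minimal polynomial is ∏(x - λ)^{k_λ} where k_λ is the size of the largest Jordan block at λ.

For λ = 2: rank(A - 2I) = 1, and the largest Jordan block has size 2 (the smallest k with rank((A - 2I)^k) = rank((A - 2I)^(k+1))).

So m_A(x) = (x - 2)^2.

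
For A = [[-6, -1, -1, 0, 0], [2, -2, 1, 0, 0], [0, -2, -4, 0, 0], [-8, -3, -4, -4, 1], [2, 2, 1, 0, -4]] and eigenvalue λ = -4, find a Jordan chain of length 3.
We seek v_1 ∈ ker((A + 4I)^3) \ ker((A + 4I)^2), then set v_{i+1} = (A + 4I) v_i.

One such chain is v_1 = [[0, 0, 1, -2, 0]]^T, v_2 = [[-1, 1, 0, -4, 1]]^T, v_3 = [[1, 0, -2, 6, 0]]^T. Check: (A + 4I) v_3 = [[0, 0, 0, 0, 0]]^T = 0.

v_1 = [[0, 0, 1, -2, 0]]^T, v_2 = [[-1, 1, 0, -4, 1]]^T, v_3 = [[1, 0, -2, 6, 0]]^T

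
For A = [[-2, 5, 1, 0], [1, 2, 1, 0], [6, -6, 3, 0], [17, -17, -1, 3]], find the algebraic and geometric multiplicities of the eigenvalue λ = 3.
The characteristic polynomial is (x - 3)^3(x + 3), so the factor x - 3 appears with exponent 3: the algebraic multiplicity is 3.

rank(A - 3I) = 2, so the eigenspace has dimension 4 - 2 = 2: the geometric multiplicity is 2.

Since 2 < 3, A is not diagonalizable.

algebraic multiplicity 3, geometric multiplicity 2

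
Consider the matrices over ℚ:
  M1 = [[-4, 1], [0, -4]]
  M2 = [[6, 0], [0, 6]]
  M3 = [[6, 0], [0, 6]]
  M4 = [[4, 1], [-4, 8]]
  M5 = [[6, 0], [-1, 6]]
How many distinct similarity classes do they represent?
3 classes: {M1}, {M2, M3}, {M4, M5}

Characteristic polynomials: χ_{M1} = (x + 4)^2, χ_{M2} = (x - 6)^2, χ_{M3} = (x - 6)^2, χ_{M4} = (x - 6)^2, χ_{M5} = (x - 6)^2.

{M1}: invariant factors (x + 4)^2.

{M2, M3}: invariant factors x - 6, x - 6.

{M4, M5}: invariant factors (x - 6)^2.

Matrices are similar if and only if their invariant-factor lists agree; the partition into similarity classes is {M1}, {M2, M3}, {M4, M5}.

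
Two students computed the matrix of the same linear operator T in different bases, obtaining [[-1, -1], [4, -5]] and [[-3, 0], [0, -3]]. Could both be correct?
No.

Both have characteristic polynomial (x + 3)^2, but the minimal polynomial of A is (x + 3)^2 while the minimal polynomial of B is x + 3. The minimal polynomial is a similarity invariant, so A and B are not similar.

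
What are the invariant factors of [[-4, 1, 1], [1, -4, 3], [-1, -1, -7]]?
(x + 5)^3

The Jordan structure of A has elementary divisors (x + 5)^3. Arranging the block sizes at each eigenvalue in decreasing order and taking row products gives the invariant factors.

Invariant factors (smallest first, each dividing the next): (x + 5)^3.

Check: the last factor (x + 5)^3 is the minimal polynomial, and the product (x + 5)^3 is the characteristic polynomial.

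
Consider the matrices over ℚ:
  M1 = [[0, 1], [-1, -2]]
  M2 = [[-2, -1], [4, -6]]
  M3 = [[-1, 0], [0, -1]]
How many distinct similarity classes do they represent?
Characteristic polynomials: χ_{M1} = (x + 1)^2, χ_{M2} = (x + 4)^2, χ_{M3} = (x + 1)^2.

{M1}: invariant factors (x + 1)^2.

{M2}: invariant factors (x + 4)^2.

{M3}: invariant factors x + 1, x + 1.

Matrices are similar if and only if their invariant-factor lists agree; the partition into similarity classes is {M1}, {M2}, {M3}.

3 classes: {M1}, {M2}, {M3}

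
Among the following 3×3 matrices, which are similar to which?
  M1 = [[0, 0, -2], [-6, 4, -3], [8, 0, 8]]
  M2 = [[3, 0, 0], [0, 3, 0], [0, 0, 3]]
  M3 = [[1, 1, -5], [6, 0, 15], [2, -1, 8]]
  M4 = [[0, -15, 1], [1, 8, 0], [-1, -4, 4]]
4 classes: {M1}, {M2}, {M3}, {M4}

Characteristic polynomials: χ_{M1} = (x - 4)^3, χ_{M2} = (x - 3)^3, χ_{M3} = (x - 3)^3, χ_{M4} = (x - 4)^3.

{M1}: invariant factors x - 4, (x - 4)^2.

{M2}: invariant factors x - 3, x - 3, x - 3.

{M3}: invariant factors x - 3, (x - 3)^2.

{M4}: invariant factors (x - 4)^3.

Matrices are similar if and only if their invariant-factor lists agree; the partition into similarity classes is {M1}, {M2}, {M3}, {M4}.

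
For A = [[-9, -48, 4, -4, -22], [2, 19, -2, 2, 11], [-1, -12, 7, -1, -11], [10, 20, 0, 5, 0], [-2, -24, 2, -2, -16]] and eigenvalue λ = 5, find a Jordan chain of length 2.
v_1 = [[0, 0, 0, 1, 0]]^T, v_2 = [[-4, 2, -1, 0, -2]]^T

We seek v_1 ∈ ker((A - 5I)^2) \ ker(A - 5I), then set v_{i+1} = (A - 5I) v_i.

One such chain is v_1 = [[0, 0, 0, 1, 0]]^T, v_2 = [[-4, 2, -1, 0, -2]]^T. Check: (A - 5I) v_2 = [[0, 0, 0, 0, 0]]^T = 0.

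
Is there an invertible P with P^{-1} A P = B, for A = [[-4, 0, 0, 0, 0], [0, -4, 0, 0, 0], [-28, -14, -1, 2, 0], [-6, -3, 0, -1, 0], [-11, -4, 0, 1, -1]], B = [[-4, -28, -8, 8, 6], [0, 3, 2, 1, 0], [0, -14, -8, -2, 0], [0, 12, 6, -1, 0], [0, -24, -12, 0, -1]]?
Yes.

Two matrices over a field are similar if and only if they have the same invariant factors.

Both A and B have characteristic polynomial (x + 1)^3(x + 4)^2 and minimal polynomial (x + 1)^2(x + 4). Computing further, both have invariant factors (x + 1)(x + 4), (x + 1)^2(x + 4). Hence A and B are similar.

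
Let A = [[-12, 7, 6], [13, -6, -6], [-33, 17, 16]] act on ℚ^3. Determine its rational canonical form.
The invariant factors of A (the non-unit diagonal entries of the Smith normal form of xI - A over ℚ[x]) are (x - 1)^2(x + 4), each dividing the next. The characteristic polynomial is their product, (x - 1)^2(x + 4).

The rational canonical form is the block-diagonal matrix of companion matrices C(f_i):
R = [[0, 0, -4], [1, 0, 7], [0, 1, -2]].

R = [[0, 0, -4], [1, 0, 7], [0, 1, -2]]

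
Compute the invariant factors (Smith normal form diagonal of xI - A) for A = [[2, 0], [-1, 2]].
The Jordan structure of A has elementary divisors (x - 2)^2. Arranging the block sizes at each eigenvalue in decreasing order and taking row products gives the invariant factors.

Invariant factors (smallest first, each dividing the next): (x - 2)^2.

Check: the last factor (x - 2)^2 is the minimal polynomial, and the product (x - 2)^2 is the characteristic polynomial.

(x - 2)^2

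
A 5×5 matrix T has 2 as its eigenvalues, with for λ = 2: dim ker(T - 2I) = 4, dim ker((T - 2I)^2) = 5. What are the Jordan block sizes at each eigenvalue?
λ = 2: successive nullity increments [4, 1] count blocks of size ≥ k; block sizes are [2, 1, 1, 1].

Jordan blocks: (2, 2), (2, 1), (2, 1), (2, 1)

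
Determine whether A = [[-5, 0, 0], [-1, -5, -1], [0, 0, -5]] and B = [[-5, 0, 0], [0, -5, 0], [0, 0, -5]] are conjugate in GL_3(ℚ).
No.

Both have characteristic polynomial (x + 5)^3, but the minimal polynomial of A is (x + 5)^2 while the minimal polynomial of B is x + 5. The minimal polynomial is a similarity invariant, so A and B are not similar.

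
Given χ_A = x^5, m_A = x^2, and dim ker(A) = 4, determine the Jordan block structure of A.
λ = 0: algebraic multiplicity 5 (exponent in χ_A), largest block size 2 (exponent in m_A), 4 blocks (geometric multiplicity). These force block sizes [2, 1, 1, 1].

Jordan blocks: (0, 2), (0, 1), (0, 1), (0, 1)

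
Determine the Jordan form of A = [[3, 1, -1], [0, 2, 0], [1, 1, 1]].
The characteristic polynomial is det(xI - A) = (x - 2)^3, so the eigenvalues are 2 (algebraic multiplicity 3).

For λ = 2: rank(A - 2I) = 1, rank((A - 2I)^2) = 0. The eigenspace has dimension 3 - 1 = 2, so there are 2 Jordan blocks; the rank sequence gives block sizes [2, 1].

Assembling the blocks gives the Jordan form J above.

J = [[2, 1, 0], [0, 2, 0], [0, 0, 2]]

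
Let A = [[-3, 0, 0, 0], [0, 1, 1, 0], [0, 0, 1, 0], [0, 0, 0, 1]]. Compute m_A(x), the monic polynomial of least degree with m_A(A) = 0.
The characteristic polynomial factors as (x - 1)^3(x + 3). The minimal polynomial is ∏(x - λ)^{k_λ} where k_λ is the size of the largest Jordan block at λ.

For λ = -3: rank(A + 3I) = 3, and the largest Jordan block has size 1 (the smallest k with rank((A + 3I)^k) = rank((A + 3I)^(k+1))).
For λ = 1: rank(A - I) = 2, and the largest Jordan block has size 2 (the smallest k with rank((A - I)^k) = rank((A - I)^(k+1))).

So m_A(x) = (x - 1)^2(x + 3).

m_A(x) = (x - 1)^2(x + 3)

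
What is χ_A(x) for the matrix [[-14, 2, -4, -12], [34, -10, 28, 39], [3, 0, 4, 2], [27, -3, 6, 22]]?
χ_A(x) = (x - 4)^2(x + 3)^2

xI - A = [[x + 14, -2, 4, 12], [-34, x + 10, -28, -39], [-3, 0, x - 4, -2], [-27, 3, -6, x - 22]].

Expanding det(xI - A) along the first row:
det(xI - A) = + (x + 14)·det([[x + 10, -28, -39], [0, x - 4, -2], [3, -6, x - 22]]) - (-2)·det([[-34, -28, -39], [-3, x - 4, -2], [-27, -6, x - 22]]) + (4)·det([[-34, x + 10, -39], [-3, 0, -2], [-27, 3, x - 22]]) - (12)·det([[-34, x + 10, -28], [-3, 0, x - 4], [-27, 3, -6]]).

Evaluating gives χ_A(x) = x^4 - 2x^3 - 23x^2 + 24x + 144 = (x - 4)^2(x + 3)^2.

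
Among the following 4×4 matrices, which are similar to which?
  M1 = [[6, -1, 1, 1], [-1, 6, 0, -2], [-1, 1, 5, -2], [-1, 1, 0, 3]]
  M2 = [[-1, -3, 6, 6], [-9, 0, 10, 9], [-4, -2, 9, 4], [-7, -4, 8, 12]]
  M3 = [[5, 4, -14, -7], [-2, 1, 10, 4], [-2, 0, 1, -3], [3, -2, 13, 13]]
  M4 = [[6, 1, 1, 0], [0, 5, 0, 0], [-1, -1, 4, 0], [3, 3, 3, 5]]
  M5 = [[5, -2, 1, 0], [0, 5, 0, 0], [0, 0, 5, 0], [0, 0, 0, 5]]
Characteristic polynomials: χ_{M1} = (x - 5)^4, χ_{M2} = (x - 5)^4, χ_{M3} = (x - 5)^4, χ_{M4} = (x - 5)^4, χ_{M5} = (x - 5)^4.

{M1, M2, M3}: invariant factors x - 5, (x - 5)^3.

{M4, M5}: invariant factors x - 5, x - 5, (x - 5)^2.

Matrices are similar if and only if their invariant-factor lists agree; the partition into similarity classes is {M1, M2, M3}, {M4, M5}.

2 classes: {M1, M2, M3}, {M4, M5}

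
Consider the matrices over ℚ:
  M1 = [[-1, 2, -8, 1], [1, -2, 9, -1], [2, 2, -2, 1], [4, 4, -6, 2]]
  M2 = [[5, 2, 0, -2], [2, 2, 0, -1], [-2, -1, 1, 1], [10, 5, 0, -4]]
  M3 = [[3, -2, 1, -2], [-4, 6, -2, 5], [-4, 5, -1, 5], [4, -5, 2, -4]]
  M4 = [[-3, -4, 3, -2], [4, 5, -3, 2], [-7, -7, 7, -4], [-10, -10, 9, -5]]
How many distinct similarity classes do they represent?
Characteristic polynomials: χ_{M1} = x^3(x + 3), χ_{M2} = (x - 1)^4, χ_{M3} = (x - 1)^4, χ_{M4} = (x - 1)^4.

{M1}: invariant factors x^3(x + 3).

{M2}: invariant factors x - 1, x - 1, (x - 1)^2.

{M3, M4}: invariant factors x - 1, (x - 1)^3.

Matrices are similar if and only if their invariant-factor lists agree; the partition into similarity classes is {M1}, {M2}, {M3, M4}.

3 classes: {M1}, {M2}, {M3, M4}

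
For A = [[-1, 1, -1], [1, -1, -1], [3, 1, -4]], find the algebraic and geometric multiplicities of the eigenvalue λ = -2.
algebraic multiplicity 3, geometric multiplicity 1

The characteristic polynomial is (x + 2)^3, so the factor x + 2 appears with exponent 3: the algebraic multiplicity is 3.

rank(A + 2I) = 2, so the eigenspace has dimension 3 - 2 = 1: the geometric multiplicity is 1.

Since 1 < 3, A is not diagonalizable.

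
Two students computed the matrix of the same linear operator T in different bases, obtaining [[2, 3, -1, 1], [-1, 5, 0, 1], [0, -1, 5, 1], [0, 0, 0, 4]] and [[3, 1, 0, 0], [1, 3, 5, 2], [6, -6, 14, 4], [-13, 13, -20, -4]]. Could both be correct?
Yes.

Two matrices over a field are similar if and only if they have the same invariant factors.

Both A and B have characteristic polynomial (x - 4)^4 and minimal polynomial (x - 4)^3. Computing further, both have invariant factors x - 4, (x - 4)^3. Hence A and B are similar.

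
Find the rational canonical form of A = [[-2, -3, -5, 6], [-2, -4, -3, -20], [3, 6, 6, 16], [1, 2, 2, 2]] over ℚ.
R = [[0, 0, 0, 10], [1, 0, 0, -3], [0, 1, 0, -1], [0, 0, 1, 2]]

The invariant factors of A (the non-unit diagonal entries of the Smith normal form of xI - A over ℚ[x]) are (x - 2)(x^3 + x + 5), each dividing the next. The characteristic polynomial is their product, (x - 2)(x^3 + x + 5).

The rational canonical form is the block-diagonal matrix of companion matrices C(f_i):
R = [[0, 0, 0, 10], [1, 0, 0, -3], [0, 1, 0, -1], [0, 0, 1, 2]].

Note the characteristic polynomial does not split into linear factors over ℚ, so A has no Jordan form over ℚ; the rational canonical form exists over any field.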